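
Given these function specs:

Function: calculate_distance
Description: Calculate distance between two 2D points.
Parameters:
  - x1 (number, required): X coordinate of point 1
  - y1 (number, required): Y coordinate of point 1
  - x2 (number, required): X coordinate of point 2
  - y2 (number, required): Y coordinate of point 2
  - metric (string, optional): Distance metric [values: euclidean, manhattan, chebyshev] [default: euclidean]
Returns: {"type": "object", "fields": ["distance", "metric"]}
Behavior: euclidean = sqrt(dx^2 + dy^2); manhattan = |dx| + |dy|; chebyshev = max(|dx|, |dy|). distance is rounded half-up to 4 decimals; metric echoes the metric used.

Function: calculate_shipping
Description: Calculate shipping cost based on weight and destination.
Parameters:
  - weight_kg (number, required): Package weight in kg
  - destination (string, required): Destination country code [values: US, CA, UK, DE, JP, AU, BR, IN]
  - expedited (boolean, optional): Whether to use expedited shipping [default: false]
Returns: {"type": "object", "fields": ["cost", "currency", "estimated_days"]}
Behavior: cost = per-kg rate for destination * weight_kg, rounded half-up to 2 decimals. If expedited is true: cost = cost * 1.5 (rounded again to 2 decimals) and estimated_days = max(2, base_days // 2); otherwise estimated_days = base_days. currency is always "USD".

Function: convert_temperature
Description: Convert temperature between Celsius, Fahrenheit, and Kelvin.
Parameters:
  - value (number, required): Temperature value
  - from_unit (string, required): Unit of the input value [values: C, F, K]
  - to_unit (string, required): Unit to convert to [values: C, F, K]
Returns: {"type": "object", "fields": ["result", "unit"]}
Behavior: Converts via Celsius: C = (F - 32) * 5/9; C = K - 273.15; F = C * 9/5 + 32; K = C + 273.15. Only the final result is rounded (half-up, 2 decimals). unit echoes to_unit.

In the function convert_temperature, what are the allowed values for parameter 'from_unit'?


The convert_temperature spec declares:
  - from_unit (string, required): Unit of the input value [values: C, F, K]
Allowed values:
C, F, K


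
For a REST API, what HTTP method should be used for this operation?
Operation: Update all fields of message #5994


GET = read, POST = create, PUT = update/replace, DELETE = remove
This operation is an update/replace.
PUT


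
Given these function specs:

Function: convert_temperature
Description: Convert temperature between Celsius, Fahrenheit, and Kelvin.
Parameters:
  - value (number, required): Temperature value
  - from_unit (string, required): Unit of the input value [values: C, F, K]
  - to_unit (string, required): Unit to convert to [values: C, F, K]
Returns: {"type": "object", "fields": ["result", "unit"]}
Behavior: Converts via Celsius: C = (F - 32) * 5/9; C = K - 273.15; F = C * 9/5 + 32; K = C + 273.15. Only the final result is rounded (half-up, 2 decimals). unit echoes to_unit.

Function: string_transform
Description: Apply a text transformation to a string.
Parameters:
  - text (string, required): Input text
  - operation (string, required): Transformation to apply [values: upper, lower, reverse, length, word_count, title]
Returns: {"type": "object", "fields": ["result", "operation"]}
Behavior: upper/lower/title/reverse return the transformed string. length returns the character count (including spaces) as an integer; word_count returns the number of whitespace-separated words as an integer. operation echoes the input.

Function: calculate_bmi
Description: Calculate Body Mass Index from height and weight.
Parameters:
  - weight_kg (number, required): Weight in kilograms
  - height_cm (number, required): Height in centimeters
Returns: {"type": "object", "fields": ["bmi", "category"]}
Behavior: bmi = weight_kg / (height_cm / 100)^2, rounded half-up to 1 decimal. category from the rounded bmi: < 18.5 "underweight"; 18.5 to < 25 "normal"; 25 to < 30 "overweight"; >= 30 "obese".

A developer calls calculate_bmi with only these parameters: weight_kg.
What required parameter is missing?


Required parameters: weight_kg, height_cm
Provided: weight_kg
Missing: height_cm
height_cm


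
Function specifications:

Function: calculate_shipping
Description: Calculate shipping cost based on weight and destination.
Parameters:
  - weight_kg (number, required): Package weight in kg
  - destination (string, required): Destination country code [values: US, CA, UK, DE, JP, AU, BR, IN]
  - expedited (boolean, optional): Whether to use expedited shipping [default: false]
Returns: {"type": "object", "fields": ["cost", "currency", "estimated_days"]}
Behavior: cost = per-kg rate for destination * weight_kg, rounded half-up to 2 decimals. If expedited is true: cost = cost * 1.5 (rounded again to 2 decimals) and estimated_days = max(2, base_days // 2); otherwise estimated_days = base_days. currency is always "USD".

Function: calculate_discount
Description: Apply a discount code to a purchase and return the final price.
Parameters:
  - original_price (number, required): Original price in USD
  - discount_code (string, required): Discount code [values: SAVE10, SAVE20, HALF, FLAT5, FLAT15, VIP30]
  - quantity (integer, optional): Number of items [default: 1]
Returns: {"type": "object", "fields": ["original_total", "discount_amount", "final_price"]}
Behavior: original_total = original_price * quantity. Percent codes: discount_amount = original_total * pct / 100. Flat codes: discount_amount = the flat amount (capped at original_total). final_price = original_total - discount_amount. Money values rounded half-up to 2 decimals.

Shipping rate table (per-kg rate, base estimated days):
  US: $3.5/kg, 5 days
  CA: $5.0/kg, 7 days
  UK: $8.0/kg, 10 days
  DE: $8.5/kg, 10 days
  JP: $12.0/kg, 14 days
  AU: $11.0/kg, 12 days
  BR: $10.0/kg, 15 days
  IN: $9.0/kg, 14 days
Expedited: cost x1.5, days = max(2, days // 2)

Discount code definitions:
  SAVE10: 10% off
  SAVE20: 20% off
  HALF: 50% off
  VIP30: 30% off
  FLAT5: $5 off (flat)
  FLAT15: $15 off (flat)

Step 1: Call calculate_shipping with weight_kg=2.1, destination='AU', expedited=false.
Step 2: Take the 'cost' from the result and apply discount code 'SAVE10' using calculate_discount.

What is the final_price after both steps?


Step 1: calculate_shipping(weight_kg=2.1, destination=AU, expedited=false)
  Rate for AU: $11.0/kg, base 12 days
  cost = 11.0 * 2.1 = 23.1 -> 23.10
  expedited not set/false: estimated_days = 12
  -> cost = 23.10 USD
Step 2: calculate_discount(original_price=23.1, discount_code=SAVE10, quantity=1)
  original_total = 23.1 * 1 = 23.10
  SAVE10 = 10% off: discount_amount = 23.10 * 10/100 = 2.31 -> 2.31
  final_price = 23.10 - 2.31 = 20.79
  -> final_price = 20.79
$20.79


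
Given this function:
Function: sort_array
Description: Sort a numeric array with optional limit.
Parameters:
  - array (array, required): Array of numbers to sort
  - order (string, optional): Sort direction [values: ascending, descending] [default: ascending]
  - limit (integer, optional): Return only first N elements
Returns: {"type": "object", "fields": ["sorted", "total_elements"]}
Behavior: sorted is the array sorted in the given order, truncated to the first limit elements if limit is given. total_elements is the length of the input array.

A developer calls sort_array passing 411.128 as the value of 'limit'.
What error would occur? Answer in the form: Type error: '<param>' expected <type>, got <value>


Spec: 'limit' is declared as integer; 411.128 is a non-integer number.
Type error: 'limit' expected integer, got 411.128


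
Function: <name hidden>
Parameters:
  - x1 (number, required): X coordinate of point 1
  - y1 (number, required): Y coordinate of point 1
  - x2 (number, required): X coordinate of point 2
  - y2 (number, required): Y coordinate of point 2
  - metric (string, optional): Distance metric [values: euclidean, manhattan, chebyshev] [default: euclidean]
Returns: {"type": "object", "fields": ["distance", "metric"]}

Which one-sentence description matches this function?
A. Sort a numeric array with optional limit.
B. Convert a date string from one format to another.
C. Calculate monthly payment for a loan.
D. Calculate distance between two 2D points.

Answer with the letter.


Parameters x1, y1, x2, y2, metric and return ["distance", "metric"] fit: Calculate distance between two 2D points.
D


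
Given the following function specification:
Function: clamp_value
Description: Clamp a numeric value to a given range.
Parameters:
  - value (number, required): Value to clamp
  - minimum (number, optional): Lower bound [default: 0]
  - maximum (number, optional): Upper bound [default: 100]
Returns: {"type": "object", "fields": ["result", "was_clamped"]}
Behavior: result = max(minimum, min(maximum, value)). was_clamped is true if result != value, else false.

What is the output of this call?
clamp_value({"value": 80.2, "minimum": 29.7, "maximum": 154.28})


result = max(29.7, min(154.28, 80.2)) = max(29.7, 80.2) = 80.2
was_clamped = (80.2 != 80.2) = false
Output:
{"result": 80.2, "was_clamped": false}


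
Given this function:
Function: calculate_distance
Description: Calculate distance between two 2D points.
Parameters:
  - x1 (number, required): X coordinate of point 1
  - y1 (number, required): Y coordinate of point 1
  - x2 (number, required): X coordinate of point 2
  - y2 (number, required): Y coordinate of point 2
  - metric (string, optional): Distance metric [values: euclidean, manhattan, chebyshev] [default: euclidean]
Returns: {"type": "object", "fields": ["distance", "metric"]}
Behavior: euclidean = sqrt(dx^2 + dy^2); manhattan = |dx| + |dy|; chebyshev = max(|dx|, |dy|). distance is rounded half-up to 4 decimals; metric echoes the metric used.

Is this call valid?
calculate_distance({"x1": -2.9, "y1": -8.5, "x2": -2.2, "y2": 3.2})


Checking all required parameters present and types match... All valid.
Valid


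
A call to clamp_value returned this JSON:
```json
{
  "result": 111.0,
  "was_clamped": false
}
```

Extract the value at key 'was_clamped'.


false


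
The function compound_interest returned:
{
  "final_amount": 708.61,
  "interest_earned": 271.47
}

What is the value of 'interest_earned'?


271.47


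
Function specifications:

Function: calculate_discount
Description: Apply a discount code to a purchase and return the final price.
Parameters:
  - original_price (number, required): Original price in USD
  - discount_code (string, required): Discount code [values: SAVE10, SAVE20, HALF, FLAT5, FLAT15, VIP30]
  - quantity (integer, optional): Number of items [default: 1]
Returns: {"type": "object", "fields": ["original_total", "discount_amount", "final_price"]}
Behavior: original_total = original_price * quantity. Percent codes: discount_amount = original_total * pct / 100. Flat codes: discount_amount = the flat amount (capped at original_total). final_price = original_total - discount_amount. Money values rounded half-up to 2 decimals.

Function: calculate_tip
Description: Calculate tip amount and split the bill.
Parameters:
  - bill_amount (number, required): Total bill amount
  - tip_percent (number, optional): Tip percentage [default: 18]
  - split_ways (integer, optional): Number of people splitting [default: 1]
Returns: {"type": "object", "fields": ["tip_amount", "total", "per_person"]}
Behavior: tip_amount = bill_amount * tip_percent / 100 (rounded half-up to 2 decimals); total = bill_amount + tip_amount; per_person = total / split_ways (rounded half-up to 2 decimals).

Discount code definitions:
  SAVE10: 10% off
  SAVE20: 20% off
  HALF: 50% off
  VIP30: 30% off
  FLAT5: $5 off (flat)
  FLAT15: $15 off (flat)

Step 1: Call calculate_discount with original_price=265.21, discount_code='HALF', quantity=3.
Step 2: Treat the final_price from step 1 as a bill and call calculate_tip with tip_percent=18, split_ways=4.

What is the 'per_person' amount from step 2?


Step 1: calculate_discount(original_price=265.21, discount_code=HALF, quantity=3)
  original_total = 265.21 * 3 = 795.63
  HALF = 50% off: discount_amount = 795.63 * 50/100 = 397.815 -> 397.82
  final_price = 795.63 - 397.82 = 397.81
  -> final_price = 397.81
Step 2: calculate_tip(bill_amount=397.81, tip_percent=18, split_ways=4)
  tip_amount = 397.81 * 18/100 = 71.6058 -> 71.61
  total = 397.81 + 71.61 = 469.42
  per_person = 469.42 / 4 = 117.355 -> 117.36
  -> per_person = 117.36
$117.36


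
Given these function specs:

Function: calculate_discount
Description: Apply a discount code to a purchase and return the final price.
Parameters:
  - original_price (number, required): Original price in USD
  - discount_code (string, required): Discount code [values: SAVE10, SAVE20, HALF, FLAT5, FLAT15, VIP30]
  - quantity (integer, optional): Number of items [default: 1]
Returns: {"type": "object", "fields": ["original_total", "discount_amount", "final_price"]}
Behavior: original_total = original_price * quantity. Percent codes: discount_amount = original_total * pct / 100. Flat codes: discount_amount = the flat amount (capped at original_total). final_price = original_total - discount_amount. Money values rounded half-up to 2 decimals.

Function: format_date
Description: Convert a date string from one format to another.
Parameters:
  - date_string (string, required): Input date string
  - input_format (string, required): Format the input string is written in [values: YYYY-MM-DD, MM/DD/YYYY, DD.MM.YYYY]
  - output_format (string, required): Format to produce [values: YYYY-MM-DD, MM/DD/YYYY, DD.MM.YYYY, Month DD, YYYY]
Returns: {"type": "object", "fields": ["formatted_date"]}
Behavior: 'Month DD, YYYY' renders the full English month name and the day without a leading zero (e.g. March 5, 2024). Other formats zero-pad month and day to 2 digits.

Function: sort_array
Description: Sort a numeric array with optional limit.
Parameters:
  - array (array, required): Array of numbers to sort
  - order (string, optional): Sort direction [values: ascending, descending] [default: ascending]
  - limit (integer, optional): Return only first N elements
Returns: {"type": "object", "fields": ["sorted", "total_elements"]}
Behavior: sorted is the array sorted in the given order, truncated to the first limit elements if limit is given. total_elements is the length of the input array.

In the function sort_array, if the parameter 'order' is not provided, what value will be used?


The sort_array spec declares:
  - order (string, optional): Sort direction [values: ascending, descending] [default: ascending]
Default:
ascending


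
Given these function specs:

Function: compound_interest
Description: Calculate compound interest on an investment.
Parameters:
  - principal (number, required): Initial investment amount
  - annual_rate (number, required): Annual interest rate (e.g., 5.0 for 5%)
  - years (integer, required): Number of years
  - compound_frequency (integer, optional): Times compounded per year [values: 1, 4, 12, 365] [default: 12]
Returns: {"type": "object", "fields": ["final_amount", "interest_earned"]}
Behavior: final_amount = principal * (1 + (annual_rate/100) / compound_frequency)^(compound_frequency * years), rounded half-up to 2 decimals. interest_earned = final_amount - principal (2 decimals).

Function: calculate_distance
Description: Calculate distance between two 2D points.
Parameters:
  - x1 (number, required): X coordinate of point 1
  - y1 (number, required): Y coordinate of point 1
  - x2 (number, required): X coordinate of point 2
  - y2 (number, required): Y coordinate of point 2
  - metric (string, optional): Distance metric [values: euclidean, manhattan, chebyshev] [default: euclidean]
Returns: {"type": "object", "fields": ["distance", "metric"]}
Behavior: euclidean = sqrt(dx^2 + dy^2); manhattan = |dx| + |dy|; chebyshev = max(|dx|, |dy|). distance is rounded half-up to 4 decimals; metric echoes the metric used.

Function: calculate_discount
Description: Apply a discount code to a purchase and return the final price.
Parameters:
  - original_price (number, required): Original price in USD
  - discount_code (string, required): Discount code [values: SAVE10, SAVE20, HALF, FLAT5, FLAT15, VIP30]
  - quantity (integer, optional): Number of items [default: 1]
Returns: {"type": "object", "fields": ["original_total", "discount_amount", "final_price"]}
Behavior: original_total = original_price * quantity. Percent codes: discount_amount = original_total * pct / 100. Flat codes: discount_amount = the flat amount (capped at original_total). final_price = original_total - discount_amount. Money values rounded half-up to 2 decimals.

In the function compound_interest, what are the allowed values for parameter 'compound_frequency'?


The compound_interest spec declares:
  - compound_frequency (integer, optional): Times compounded per year [values: 1, 4, 12, 365] [default: 12]
Allowed values:
1, 4, 12, 365


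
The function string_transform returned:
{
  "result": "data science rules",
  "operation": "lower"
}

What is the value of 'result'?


data science rules


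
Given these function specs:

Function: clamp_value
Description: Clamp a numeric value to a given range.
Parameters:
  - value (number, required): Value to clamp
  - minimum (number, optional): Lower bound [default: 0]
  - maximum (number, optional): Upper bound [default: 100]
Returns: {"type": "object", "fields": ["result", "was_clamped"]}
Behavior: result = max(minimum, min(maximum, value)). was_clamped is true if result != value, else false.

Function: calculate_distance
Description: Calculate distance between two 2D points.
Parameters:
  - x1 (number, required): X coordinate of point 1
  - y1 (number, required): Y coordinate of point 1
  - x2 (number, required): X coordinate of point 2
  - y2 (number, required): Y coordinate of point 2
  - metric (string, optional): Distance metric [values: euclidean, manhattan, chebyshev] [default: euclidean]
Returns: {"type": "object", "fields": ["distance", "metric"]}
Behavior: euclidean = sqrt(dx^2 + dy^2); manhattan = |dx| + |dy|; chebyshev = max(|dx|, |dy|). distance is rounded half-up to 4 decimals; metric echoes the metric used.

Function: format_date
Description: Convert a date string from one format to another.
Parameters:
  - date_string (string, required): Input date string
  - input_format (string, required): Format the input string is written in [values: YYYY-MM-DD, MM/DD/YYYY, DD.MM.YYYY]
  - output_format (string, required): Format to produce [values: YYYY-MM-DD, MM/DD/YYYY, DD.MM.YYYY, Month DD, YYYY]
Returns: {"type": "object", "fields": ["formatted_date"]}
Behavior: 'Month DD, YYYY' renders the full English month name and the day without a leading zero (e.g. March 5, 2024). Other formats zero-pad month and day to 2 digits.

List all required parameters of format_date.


Parameters of format_date and their required/optional flag:
  date_string: required
  input_format: required
  output_format: required
date_string, input_format, output_format


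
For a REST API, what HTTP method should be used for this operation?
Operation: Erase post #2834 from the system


GET = read, POST = create, PUT = update/replace, DELETE = remove
This operation is a removal.
DELETE


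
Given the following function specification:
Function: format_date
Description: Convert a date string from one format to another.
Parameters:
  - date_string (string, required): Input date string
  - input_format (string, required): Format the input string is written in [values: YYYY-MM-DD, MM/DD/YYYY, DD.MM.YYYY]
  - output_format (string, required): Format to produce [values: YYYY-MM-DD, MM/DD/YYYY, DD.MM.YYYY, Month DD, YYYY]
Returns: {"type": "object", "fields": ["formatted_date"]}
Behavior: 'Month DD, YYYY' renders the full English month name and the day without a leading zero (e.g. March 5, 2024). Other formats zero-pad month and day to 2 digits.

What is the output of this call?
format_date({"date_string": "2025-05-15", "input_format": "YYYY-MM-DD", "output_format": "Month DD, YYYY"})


Parse '2025-05-15' as YYYY-MM-DD: year=2025, month=5, day=15
Month 5 = May
Render as Month DD, YYYY: May 15, 2025
Output:
{"formatted_date": "May 15, 2025"}


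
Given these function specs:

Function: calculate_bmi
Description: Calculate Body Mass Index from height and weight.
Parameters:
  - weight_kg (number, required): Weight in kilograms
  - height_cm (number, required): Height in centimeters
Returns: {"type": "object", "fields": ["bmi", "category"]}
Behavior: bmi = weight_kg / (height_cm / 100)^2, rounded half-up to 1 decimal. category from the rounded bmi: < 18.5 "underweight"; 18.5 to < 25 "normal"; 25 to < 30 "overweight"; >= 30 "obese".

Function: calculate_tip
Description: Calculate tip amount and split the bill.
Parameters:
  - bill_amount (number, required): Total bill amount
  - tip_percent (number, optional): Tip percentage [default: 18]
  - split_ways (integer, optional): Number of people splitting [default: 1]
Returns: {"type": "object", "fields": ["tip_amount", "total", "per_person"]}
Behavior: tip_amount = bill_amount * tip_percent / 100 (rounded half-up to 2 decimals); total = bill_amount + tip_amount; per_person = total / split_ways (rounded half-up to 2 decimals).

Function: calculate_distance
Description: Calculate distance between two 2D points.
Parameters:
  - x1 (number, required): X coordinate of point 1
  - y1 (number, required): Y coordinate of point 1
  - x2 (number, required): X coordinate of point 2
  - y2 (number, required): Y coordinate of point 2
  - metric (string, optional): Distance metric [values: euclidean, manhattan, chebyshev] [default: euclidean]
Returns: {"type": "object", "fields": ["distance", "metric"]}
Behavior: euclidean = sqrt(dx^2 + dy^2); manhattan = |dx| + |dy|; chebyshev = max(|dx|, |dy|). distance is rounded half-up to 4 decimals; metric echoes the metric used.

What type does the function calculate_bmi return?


The calculate_bmi spec declares Returns: {"type": "object", "fields": ["bmi", "category"]}
Type:
object


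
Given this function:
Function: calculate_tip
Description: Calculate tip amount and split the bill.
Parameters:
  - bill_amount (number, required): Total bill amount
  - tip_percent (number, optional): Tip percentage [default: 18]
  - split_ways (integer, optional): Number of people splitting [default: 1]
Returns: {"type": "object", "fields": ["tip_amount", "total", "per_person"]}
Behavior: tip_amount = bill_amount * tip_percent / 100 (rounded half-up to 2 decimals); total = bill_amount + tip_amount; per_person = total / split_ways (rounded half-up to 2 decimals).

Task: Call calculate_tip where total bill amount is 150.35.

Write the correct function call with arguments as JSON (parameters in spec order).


Mapping each described value to its parameter name:
  'Total bill amount' -> bill_amount = 150.35
calculate_tip({"bill_amount": 150.35})


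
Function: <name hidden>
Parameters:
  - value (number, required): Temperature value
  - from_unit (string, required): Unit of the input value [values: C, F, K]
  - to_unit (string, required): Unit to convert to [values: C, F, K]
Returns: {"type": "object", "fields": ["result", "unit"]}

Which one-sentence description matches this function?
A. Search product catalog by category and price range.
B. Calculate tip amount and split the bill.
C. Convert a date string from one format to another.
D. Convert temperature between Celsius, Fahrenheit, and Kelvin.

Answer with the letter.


Parameters value, from_unit, to_unit and return ["result", "unit"] fit: Convert temperature between Celsius, Fahrenheit, and Kelvin.
D


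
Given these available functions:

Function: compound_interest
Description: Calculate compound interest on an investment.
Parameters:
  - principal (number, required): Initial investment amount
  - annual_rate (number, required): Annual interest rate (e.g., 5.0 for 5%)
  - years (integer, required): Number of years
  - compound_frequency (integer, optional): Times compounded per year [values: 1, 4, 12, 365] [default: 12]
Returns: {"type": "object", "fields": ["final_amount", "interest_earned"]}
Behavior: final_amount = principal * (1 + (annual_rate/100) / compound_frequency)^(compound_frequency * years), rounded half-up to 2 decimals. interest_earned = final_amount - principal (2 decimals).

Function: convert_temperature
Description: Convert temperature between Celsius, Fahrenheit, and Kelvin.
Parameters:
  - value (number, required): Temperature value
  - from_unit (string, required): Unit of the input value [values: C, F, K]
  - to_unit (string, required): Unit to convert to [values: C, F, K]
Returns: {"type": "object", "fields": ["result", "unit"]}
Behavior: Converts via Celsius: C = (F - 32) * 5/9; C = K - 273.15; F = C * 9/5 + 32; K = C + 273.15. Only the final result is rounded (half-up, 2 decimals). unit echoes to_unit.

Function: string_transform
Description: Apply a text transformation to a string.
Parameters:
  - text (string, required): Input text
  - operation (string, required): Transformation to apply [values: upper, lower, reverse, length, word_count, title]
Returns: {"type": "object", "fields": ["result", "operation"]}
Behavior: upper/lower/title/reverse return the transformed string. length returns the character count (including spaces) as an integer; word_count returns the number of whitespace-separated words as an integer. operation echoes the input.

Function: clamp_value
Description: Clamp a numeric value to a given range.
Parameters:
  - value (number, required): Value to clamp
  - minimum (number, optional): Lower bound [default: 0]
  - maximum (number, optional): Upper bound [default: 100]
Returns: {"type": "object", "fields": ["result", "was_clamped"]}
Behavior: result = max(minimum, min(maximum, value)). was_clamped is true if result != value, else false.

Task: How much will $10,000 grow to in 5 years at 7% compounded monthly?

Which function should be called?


The task needs a function whose description is: Calculate compound interest on an investment.
compound_interest


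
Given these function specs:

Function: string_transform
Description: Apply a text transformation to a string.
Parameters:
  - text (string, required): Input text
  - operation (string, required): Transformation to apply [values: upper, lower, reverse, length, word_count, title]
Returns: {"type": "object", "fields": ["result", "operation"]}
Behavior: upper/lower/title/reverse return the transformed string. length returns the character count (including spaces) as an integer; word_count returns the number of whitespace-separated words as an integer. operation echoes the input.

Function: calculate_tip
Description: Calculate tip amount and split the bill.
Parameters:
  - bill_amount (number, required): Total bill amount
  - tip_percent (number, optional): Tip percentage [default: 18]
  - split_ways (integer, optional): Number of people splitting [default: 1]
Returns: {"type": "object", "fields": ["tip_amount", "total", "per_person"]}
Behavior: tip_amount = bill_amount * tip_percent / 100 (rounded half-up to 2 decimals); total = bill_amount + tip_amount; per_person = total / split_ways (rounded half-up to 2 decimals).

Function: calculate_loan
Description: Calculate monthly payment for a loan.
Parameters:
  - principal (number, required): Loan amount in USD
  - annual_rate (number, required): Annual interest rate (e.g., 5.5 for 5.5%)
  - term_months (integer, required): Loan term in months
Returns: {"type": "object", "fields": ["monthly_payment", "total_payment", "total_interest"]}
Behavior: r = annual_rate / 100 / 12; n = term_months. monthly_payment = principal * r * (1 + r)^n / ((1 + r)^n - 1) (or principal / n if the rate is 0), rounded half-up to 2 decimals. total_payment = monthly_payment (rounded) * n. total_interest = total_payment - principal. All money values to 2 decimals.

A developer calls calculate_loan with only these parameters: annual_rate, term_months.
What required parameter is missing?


Required parameters: principal, annual_rate, term_months
Provided: annual_rate, term_months
Missing: principal
principal


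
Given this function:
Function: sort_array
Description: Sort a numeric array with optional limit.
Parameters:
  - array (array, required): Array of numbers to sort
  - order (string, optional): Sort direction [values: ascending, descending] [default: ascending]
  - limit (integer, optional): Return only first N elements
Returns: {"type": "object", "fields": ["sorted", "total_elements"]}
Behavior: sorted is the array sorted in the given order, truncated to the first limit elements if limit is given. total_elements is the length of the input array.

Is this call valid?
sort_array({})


Checking required parameters...
Missing required parameter: array
Invalid - missing required parameter 'array'


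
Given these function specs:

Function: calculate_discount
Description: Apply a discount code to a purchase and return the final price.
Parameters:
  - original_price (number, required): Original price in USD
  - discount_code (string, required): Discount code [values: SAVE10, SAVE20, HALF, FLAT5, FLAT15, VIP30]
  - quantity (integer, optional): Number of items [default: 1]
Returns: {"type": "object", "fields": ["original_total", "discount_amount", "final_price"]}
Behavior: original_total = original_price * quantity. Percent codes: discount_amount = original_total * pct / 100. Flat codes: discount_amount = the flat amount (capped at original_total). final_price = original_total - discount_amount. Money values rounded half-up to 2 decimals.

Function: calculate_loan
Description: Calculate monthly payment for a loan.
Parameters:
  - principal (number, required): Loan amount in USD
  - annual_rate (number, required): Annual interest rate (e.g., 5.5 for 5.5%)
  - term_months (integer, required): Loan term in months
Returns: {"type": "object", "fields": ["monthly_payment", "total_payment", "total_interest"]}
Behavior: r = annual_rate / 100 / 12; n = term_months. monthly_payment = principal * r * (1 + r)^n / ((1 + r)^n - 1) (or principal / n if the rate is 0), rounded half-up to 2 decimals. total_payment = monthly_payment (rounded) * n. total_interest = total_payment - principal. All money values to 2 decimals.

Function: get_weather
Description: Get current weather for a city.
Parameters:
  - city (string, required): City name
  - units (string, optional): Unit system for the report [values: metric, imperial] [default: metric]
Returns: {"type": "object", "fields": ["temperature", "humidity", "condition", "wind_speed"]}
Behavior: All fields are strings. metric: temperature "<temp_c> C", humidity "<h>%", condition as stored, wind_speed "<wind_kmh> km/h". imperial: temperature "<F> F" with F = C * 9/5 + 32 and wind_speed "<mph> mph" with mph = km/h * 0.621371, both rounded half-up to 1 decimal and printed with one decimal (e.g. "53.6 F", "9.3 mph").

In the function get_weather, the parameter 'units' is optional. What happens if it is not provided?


The get_weather spec declares:
  - units (string, optional): Unit system for the report [values: metric, imperial] [default: metric]
It defaults to metric


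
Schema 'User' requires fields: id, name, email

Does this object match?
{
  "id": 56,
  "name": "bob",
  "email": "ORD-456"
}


Checking required fields... All present.
Valid - all required fields present


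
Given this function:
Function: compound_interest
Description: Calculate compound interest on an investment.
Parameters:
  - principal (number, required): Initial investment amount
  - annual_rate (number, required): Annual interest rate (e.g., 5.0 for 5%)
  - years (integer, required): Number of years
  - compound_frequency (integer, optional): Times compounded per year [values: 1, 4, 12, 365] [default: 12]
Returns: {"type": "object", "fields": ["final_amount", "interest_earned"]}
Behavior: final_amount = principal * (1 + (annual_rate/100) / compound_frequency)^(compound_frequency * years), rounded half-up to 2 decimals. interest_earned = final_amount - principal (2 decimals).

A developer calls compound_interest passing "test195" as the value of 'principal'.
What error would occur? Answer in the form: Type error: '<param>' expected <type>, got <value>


Spec: 'principal' is declared as number; "test195" is a string.
Type error: 'principal' expected number, got "test195"


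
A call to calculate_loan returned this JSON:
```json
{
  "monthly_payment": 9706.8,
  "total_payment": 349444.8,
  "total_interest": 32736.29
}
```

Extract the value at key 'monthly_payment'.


9706.8


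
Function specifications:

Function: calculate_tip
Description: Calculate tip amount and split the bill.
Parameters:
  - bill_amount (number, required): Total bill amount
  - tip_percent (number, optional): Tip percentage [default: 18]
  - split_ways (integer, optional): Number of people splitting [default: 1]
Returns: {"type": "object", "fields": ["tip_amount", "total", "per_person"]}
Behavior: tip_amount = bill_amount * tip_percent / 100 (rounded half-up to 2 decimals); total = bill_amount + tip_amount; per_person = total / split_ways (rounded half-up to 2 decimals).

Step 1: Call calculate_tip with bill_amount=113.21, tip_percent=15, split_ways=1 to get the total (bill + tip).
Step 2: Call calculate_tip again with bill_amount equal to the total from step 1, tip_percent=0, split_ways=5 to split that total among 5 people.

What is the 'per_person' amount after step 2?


Step 1: calculate_tip(bill_amount=113.21, tip_percent=15, split_ways=1)
  tip_amount = 113.21 * 15/100 = 16.9815 -> 16.98
  total = 113.21 + 16.98 = 130.19
  per_person = 130.19 / 1 = 130.19 -> 130.19
  -> total = 130.19
Step 2: calculate_tip(bill_amount=130.19, tip_percent=0, split_ways=5)
  tip_amount = 130.19 * 0/100 = 0 -> 0.00
  total = 130.19 + 0.00 = 130.19
  per_person = 130.19 / 5 = 26.038 -> 26.04
  -> per_person = 26.04
$26.04


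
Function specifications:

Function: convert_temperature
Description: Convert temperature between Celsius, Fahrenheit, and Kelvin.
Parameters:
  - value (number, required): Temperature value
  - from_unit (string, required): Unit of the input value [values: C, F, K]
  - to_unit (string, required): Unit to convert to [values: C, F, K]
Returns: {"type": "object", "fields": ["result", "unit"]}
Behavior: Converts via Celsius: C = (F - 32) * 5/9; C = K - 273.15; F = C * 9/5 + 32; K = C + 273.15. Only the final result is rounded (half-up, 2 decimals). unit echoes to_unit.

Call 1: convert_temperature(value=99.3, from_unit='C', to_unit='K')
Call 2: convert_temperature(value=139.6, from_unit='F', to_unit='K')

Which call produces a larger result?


Call 1:
  Input already in C: 99.3
  To K: 99.3 + 273.15 = 372.45
  Round to 2 decimals: 372.45
  -> 372.45 K
Call 2:
  To C: (139.6 - 32) * 5/9 = 59.777778
  To K: 59.777778 + 273.15 = 332.927778
  Round to 2 decimals: 332.93
  -> 332.93 K
Call 1 (372.45 K)


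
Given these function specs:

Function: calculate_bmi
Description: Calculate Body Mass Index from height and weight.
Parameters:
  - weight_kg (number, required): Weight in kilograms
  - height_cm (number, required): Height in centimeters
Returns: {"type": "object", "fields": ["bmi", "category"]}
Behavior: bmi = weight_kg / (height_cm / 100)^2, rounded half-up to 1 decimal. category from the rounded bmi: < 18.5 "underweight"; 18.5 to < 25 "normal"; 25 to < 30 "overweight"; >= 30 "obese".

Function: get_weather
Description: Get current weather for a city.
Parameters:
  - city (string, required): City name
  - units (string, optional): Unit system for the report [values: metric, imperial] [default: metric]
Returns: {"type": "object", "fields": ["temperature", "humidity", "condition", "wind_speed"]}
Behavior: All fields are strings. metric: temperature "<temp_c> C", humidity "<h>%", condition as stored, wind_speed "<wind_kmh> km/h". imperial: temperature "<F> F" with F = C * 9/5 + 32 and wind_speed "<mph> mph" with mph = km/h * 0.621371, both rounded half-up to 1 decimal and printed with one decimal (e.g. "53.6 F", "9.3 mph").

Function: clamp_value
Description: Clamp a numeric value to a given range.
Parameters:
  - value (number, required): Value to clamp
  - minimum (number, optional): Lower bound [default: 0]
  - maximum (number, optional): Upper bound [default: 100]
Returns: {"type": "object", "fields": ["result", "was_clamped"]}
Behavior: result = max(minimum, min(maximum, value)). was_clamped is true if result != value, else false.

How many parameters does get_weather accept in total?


Parameters of get_weather: city (required), units (optional)
Total:
2


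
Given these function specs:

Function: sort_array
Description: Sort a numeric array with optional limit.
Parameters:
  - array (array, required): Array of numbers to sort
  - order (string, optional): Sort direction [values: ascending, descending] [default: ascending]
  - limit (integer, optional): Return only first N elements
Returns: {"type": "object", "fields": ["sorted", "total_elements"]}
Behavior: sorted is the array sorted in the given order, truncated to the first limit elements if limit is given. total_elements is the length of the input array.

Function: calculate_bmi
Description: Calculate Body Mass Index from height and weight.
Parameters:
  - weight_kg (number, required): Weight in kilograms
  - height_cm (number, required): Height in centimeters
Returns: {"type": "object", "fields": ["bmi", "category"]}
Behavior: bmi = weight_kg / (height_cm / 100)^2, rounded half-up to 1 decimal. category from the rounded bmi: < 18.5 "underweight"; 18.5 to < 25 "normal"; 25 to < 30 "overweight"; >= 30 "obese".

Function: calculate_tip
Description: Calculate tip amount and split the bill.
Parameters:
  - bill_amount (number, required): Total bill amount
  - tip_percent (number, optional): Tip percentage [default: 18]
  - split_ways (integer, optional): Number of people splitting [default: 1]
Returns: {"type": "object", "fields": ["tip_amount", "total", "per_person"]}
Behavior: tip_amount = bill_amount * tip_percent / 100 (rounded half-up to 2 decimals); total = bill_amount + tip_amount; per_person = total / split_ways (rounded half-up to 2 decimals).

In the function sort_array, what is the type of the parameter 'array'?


The sort_array spec declares:
  - array (array, required): Array of numbers to sort
Type:
array


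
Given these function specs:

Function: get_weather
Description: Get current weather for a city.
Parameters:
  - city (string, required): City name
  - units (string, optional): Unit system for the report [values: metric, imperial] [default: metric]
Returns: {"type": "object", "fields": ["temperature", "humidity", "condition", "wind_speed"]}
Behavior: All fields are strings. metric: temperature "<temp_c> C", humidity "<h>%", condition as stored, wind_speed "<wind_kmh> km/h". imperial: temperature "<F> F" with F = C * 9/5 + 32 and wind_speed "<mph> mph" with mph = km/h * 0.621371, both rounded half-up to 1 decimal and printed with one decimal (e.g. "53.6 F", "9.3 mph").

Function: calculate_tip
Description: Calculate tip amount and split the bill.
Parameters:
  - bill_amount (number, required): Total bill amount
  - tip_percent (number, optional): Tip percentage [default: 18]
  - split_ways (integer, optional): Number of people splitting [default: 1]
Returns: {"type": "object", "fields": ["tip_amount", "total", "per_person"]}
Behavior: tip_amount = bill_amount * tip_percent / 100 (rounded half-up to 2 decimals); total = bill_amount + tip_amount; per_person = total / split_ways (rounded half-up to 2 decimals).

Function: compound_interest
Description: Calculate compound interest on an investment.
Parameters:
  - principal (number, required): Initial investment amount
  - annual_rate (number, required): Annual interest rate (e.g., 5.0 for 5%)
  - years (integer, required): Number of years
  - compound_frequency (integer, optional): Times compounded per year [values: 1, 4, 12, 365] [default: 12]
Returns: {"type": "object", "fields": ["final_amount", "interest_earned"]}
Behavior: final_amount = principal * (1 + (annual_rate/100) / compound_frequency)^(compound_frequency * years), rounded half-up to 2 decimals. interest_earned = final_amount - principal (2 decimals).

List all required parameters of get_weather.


Parameters of get_weather and their required/optional flag:
  city: required
  units: optional
city


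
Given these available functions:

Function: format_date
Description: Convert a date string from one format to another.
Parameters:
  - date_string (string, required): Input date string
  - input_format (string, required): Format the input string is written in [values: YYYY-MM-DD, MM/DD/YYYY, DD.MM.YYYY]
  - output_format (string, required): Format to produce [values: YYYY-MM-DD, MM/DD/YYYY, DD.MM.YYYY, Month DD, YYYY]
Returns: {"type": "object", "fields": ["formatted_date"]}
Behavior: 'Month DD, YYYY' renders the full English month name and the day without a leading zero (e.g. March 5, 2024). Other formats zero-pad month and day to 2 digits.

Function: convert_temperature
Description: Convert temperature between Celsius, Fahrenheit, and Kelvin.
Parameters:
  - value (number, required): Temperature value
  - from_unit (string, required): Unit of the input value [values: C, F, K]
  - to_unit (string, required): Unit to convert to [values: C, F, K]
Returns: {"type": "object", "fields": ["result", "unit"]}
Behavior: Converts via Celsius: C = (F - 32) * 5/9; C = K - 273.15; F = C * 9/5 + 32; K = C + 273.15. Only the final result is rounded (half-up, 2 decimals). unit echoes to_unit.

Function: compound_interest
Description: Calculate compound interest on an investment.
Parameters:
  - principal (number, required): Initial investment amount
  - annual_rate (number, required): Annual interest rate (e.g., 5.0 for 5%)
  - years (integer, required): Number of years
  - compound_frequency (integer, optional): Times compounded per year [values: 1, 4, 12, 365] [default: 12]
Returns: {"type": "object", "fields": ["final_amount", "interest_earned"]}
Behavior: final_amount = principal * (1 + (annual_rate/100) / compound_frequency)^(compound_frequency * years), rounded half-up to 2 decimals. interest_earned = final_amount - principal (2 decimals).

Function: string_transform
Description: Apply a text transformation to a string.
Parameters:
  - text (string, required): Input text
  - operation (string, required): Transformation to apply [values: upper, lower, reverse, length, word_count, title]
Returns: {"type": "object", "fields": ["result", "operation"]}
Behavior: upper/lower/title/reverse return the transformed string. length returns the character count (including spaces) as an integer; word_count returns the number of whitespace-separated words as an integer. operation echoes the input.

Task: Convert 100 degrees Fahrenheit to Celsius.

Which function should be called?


The task needs a function whose description is: Convert temperature between Celsius, Fahrenheit, and Kelvin.
convert_temperature
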